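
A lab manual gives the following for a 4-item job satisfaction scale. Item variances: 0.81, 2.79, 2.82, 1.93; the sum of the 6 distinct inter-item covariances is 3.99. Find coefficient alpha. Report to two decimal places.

Σσᵢ² = 0.81 + 2.79 + 2.82 + 1.93 = 8.35
Sum of distinct covariances = 3.99
total variance = Σσᵢ² + 2·Σcov = 8.35 + 2 × 3.99 = 16.33
α = (4/3)·(1 − 8.35/16.33) = 0.65

coefficient alpha = 0.65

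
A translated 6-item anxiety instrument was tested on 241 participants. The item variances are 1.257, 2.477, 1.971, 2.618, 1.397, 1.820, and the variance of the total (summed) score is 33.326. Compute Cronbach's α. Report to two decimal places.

α = 0.78

Σσ²ᵢ = 1.257 + 2.477 + 1.971 + 2.618 + 1.397 + 1.820 = 11.540
α = (k/(k−1))·(1 − Σσ²ᵢ/Var(T)) = (6/5)·(1 − 11.540/33.326) = 0.78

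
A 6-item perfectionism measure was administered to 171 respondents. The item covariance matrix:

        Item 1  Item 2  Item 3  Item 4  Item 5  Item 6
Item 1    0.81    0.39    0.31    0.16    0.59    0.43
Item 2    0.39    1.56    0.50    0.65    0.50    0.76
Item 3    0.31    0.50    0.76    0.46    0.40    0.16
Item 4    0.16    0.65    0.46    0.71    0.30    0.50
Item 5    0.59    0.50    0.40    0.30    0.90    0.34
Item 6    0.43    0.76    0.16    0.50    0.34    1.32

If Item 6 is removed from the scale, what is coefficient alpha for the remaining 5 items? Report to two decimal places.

α = 0.80

Remaining items: Item 1, Item 2, Item 3, Item 4, Item 5 (k = 5).
Σσ²ᵢ = 0.81 + 1.56 + 0.76 + 0.71 + 0.90 = 4.74
σ²_T = 4.74 + 2 × 4.26 = 13.26
α (item deleted) = (5/4)·(1 − 4.74/13.26) = 0.80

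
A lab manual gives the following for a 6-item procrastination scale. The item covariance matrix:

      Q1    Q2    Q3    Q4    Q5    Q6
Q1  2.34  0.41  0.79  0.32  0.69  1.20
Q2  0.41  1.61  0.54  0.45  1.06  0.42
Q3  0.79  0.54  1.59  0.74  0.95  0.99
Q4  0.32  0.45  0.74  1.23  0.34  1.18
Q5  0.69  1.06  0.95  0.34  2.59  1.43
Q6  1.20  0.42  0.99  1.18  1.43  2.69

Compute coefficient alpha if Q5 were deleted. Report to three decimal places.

Remaining items: Q1, Q2, Q3, Q4, Q6 (k = 5).
ΣVar(i) = 2.34 + 1.61 + 1.59 + 1.23 + 2.69 = 9.46
total variance = 9.46 + 2 × 7.04 = 23.54
α (item deleted) = (5/4)·(1 − 9.46/23.54) = 0.748

α = 0.748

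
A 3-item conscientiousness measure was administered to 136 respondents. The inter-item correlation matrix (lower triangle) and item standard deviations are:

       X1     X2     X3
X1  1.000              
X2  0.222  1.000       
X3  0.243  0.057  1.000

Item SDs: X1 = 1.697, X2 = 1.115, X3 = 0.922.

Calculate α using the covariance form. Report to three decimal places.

Σσ²ᵢ = 1.697² + 1.115² + 0.922² = 4.9731
Covariances σ_ij = r_ij · s_i · s_j:
  σ(X1,X2) = 0.222 × 1.697 × 1.115 = 0.4201
  σ(X1,X3) = 0.243 × 1.697 × 0.922 = 0.3802
  σ(X2,X3) = 0.057 × 1.115 × 0.922 = 0.0586
σ²_T = Σσ²ᵢ + 2·Σσ_ij = 4.9731 + 2 × 0.8589 = 6.6909
α = (3/2)·(1 − 4.9731/6.6909) = 0.385

α = 0.385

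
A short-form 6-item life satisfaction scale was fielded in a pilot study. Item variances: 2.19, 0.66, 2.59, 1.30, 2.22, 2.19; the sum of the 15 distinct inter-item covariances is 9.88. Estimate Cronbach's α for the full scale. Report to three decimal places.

α = 0.767

Σσᵢ² = 2.19 + 0.66 + 2.59 + 1.30 + 2.22 + 2.19 = 11.15
Sum of distinct covariances = 9.88
Var(T) = Σσᵢ² + 2·Σcov = 11.15 + 2 × 9.88 = 30.91
α = (6/5)·(1 − 11.15/30.91) = 0.767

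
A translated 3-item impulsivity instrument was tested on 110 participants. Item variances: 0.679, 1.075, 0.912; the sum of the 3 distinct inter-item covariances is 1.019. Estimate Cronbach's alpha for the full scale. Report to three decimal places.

Cronbach's alpha = 0.650

sum of item variances = 0.679 + 1.075 + 0.912 = 2.666
Sum of distinct covariances = 1.019
total variance = sum of item variances + 2·Σcov = 2.666 + 2 × 1.019 = 4.704
α = (3/2)·(1 − 2.666/4.704) = 0.650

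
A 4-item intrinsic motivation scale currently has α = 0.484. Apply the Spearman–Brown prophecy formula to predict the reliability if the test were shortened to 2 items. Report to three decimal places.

predicted reliability = 0.319

Length factor m = 2/4 = 0.5000
α' = m·α / (1 − (1−m)·α)
   = 2/4 × 0.484 / (1 − (1 − 2/4) × 0.484)
   = 0.2420 / 0.7580 = 0.319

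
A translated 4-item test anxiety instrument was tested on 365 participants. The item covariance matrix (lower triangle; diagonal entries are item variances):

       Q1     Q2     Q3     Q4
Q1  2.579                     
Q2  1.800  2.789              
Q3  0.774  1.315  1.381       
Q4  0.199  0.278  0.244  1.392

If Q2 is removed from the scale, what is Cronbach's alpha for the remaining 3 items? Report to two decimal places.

α = 0.47

Remaining items: Q1, Q3, Q4 (k = 3).
ΣVar(i) = 2.579 + 1.381 + 1.392 = 5.352
total variance = 5.352 + 2 × 1.217 = 7.786
α (item deleted) = (3/2)·(1 − 5.352/7.786) = 0.47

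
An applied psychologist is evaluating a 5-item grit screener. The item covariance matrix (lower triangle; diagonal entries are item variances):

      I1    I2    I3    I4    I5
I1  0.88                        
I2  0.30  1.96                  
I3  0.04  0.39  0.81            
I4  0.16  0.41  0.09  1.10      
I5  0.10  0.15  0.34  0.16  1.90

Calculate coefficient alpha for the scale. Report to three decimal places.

α = 0.489

sum of item variances = 0.88 + 1.96 + 0.81 + 1.10 + 1.90 = 6.65
Sum of the distinct covariances = 2.14
σ²_total = 6.65 + 2 × 2.14 = 10.93
α = (k/(k−1))·(1 − sum of item variances/σ²_total) = (5/4)·(1 − 6.65/10.93) = 0.489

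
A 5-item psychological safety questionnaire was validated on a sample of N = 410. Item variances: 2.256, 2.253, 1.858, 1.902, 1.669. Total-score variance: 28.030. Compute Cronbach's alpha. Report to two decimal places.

α = 0.81

sum of item variances = 2.256 + 2.253 + 1.858 + 1.902 + 1.669 = 9.938
α = (k/(k−1))·(1 − sum of item variances/σ²_total) = (5/4)·(1 − 9.938/28.030) = 0.81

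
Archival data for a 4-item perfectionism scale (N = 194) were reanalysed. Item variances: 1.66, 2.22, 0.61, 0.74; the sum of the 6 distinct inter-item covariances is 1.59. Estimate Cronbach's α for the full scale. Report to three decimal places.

ΣVar(i) = 1.66 + 2.22 + 0.61 + 0.74 = 5.23
Sum of distinct covariances = 1.59
σ²_T = ΣVar(i) + 2·Σcov = 5.23 + 2 × 1.59 = 8.41
α = (4/3)·(1 − 5.23/8.41) = 0.504

Cronbach's α = 0.504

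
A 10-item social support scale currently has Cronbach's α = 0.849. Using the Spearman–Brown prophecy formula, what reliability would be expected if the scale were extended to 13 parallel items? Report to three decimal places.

Length factor m = 13/10 = 1.3000
α' = m·α / (1 + (m−1)·α)
   = 13/10 × 0.849 / (1 + (13/10 − 1) × 0.849)
   = 1.1037 / 1.2547 = 0.880

predicted reliability = 0.880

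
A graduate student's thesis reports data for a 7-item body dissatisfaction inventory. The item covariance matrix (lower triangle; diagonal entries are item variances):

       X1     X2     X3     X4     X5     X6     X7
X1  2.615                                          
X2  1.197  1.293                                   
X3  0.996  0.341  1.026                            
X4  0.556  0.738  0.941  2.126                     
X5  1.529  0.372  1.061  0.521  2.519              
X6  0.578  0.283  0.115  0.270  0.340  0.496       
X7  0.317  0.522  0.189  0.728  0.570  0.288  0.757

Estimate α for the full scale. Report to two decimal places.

α = 0.81

ΣVar(i) = 2.615 + 1.293 + 1.026 + 2.126 + 2.519 + 0.496 + 0.757 = 10.832
Sum of the distinct covariances = 12.452
Var(T) = 10.832 + 2 × 12.452 = 35.736
α = (k/(k−1))·(1 − ΣVar(i)/Var(T)) = (7/6)·(1 − 10.832/35.736) = 0.81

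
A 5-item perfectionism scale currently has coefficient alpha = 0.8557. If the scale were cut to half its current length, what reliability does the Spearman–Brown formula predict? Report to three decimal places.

Length factor m = 1/2
α' = m·α / (1 − (1−m)·α)
   = 1/2 × 0.8557 / (1 − (1 − 1/2) × 0.8557)
   = 0.4279 / 0.5721 = 0.748

predicted reliability = 0.748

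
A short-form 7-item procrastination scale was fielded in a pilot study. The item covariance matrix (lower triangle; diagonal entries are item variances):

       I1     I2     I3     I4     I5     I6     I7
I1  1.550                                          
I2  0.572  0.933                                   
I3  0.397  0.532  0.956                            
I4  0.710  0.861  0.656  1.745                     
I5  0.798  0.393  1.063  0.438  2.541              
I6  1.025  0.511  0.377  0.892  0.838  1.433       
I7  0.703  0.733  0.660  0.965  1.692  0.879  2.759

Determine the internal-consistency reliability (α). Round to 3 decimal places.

Σσ²ᵢ = 1.550 + 0.933 + 0.956 + 1.745 + 2.541 + 1.433 + 2.759 = 11.917
Sum of the distinct covariances = 15.695
σ²_T = 11.917 + 2 × 15.695 = 43.307
α = (k/(k−1))·(1 − Σσ²ᵢ/σ²_T) = (7/6)·(1 − 11.917/43.307) = 0.846

α = 0.846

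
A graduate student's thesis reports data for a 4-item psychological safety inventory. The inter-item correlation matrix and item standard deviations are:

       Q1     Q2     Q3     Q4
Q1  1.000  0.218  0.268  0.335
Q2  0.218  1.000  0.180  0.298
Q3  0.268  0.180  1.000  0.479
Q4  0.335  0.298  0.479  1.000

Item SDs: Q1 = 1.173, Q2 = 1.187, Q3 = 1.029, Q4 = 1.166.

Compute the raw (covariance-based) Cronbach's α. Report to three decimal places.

Σσ²ᵢ = 1.173² + 1.187² + 1.029² + 1.166² = 5.2033
Covariances σ_ij = r_ij · s_i · s_j:
  σ(Q1,Q2) = 0.218 × 1.173 × 1.187 = 0.3035
  σ(Q1,Q3) = 0.268 × 1.173 × 1.029 = 0.3235
  σ(Q1,Q4) = 0.335 × 1.173 × 1.166 = 0.4582
  σ(Q2,Q3) = 0.180 × 1.187 × 1.029 = 0.2199
  σ(Q2,Q4) = 0.298 × 1.187 × 1.166 = 0.4124
  σ(Q3,Q4) = 0.479 × 1.029 × 1.166 = 0.5747
σ²_T = Σσ²ᵢ + 2·Σσ_ij = 5.2033 + 2 × 2.2922 = 9.7877
α = (4/3)·(1 − 5.2033/9.7877) = 0.625

Cronbach's α = 0.625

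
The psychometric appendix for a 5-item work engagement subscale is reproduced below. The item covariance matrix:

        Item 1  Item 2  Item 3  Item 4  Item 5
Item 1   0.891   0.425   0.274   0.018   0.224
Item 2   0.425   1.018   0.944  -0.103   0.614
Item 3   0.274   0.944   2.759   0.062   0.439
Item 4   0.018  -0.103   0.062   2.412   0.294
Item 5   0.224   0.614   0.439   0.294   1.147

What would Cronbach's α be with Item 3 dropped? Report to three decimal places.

α = 0.467

Remaining items: Item 1, Item 2, Item 4, Item 5 (k = 4).
ΣVar(i) = 0.891 + 1.018 + 2.412 + 1.147 = 5.468
Var(T) = 5.468 + 2 × 1.472 = 8.412
α (item deleted) = (4/3)·(1 − 5.468/8.412) = 0.467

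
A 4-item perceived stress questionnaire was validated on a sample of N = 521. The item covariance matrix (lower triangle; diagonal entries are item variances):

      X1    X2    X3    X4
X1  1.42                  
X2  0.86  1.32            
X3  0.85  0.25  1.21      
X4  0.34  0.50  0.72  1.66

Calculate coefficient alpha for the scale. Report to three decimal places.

Σσ²ᵢ = 1.42 + 1.32 + 1.21 + 1.66 = 5.61
Sum of the distinct covariances = 3.52
σ²_T = 5.61 + 2 × 3.52 = 12.65
α = (k/(k−1))·(1 − Σσ²ᵢ/σ²_T) = (4/3)·(1 − 5.61/12.65) = 0.742

α = 0.742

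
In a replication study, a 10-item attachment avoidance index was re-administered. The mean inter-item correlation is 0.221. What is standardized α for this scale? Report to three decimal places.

standardized α = 0.739

Standardized α = k·r̄ / (1 + (k−1)·r̄) = 10 × 0.221 / (1 + 9 × 0.221)
  = 2.2100 / 2.9890 = 0.739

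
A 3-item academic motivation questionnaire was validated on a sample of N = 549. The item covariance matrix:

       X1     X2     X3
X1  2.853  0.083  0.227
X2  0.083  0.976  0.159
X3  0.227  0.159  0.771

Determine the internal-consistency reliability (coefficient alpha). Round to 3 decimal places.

sum of item variances = 2.853 + 0.976 + 0.771 = 4.600
Σ_{i<j} σ_ij = 0.469
total variance = 4.600 + 2 × 0.469 = 5.538
α = (k/(k−1))·(1 − sum of item variances/total variance) = (3/2)·(1 − 4.600/5.538) = 0.254

α = 0.254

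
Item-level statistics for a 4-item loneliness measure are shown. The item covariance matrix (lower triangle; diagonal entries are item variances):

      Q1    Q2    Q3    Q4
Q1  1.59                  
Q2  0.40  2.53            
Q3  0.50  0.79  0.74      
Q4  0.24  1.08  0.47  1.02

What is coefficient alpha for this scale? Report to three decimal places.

sum of item variances = 1.59 + 2.53 + 0.74 + 1.02 = 5.88
Sum of off-diagonal covariances = 3.48
Var(T) = 5.88 + 2 × 3.48 = 12.84
α = (k/(k−1))·(1 − sum of item variances/Var(T)) = (4/3)·(1 − 5.88/12.84) = 0.723

coefficient alpha = 0.723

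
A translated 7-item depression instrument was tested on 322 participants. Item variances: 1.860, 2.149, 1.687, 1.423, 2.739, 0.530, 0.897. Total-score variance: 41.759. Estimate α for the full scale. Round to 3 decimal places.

ΣVar(i) = 1.860 + 2.149 + 1.687 + 1.423 + 2.739 + 0.530 + 0.897 = 11.285
α = (k/(k−1))·(1 − ΣVar(i)/σ²_total) = (7/6)·(1 − 11.285/41.759) = 0.851

α = 0.851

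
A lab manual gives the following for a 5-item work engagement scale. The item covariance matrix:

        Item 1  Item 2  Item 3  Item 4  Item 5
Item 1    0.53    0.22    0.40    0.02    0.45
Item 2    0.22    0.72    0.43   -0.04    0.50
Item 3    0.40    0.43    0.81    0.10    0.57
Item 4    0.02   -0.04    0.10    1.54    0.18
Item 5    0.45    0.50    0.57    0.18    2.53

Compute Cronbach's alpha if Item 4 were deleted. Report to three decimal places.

α = 0.704

Remaining items: Item 1, Item 2, Item 3, Item 5 (k = 4).
ΣVar(i) = 0.53 + 0.72 + 0.81 + 2.53 = 4.59
σ²_total = 4.59 + 2 × 2.57 = 9.73
α (item deleted) = (4/3)·(1 − 4.59/9.73) = 0.704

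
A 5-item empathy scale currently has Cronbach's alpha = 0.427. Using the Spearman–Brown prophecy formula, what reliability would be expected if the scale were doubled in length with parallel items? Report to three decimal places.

Length factor m = 2
α' = m·α / (1 + (m−1)·α)
   = 2 × 0.427 / (1 + (2 − 1) × 0.427)
   = 0.8540 / 1.4270 = 0.598

predicted reliability = 0.598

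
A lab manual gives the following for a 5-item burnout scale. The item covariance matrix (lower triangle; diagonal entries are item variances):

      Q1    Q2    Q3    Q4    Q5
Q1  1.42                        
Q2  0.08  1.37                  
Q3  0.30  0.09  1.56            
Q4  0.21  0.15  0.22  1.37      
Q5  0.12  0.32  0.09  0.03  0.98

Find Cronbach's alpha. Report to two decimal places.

sum of item variances = 1.42 + 1.37 + 1.56 + 1.37 + 0.98 = 6.70
Σ_{i<j} σ_ij = 1.61
Var(T) = 6.70 + 2 × 1.61 = 9.92
α = (k/(k−1))·(1 − sum of item variances/Var(T)) = (5/4)·(1 − 6.70/9.92) = 0.41

α = 0.41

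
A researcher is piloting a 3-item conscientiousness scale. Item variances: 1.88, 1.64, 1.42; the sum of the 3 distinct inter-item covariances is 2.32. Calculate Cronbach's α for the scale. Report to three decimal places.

ΣVar(i) = 1.88 + 1.64 + 1.42 = 4.94
Sum of distinct covariances = 2.32
σ²_T = ΣVar(i) + 2·Σcov = 4.94 + 2 × 2.32 = 9.58
α = (3/2)·(1 − 4.94/9.58) = 0.727

α = 0.727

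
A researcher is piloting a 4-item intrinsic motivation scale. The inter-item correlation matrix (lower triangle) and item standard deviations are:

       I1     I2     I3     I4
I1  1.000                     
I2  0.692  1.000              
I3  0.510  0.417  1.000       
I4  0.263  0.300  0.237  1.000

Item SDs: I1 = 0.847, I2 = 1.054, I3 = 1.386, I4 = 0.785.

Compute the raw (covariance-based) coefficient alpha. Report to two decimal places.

coefficient alpha = 0.71

Σσ²ᵢ = 0.847² + 1.054² + 1.386² + 0.785² = 4.3655
Covariances σ_ij = r_ij · s_i · s_j:
  σ(I1,I2) = 0.692 × 0.847 × 1.054 = 0.6178
  σ(I1,I3) = 0.510 × 0.847 × 1.386 = 0.5987
  σ(I1,I4) = 0.263 × 0.847 × 0.785 = 0.1749
  σ(I2,I3) = 0.417 × 1.054 × 1.386 = 0.6092
  σ(I2,I4) = 0.300 × 1.054 × 0.785 = 0.2482
  σ(I3,I4) = 0.237 × 1.386 × 0.785 = 0.2579
σ²_T = Σσ²ᵢ + 2·Σσ_ij = 4.3655 + 2 × 2.5067 = 9.3789
α = (4/3)·(1 − 4.3655/9.3789) = 0.71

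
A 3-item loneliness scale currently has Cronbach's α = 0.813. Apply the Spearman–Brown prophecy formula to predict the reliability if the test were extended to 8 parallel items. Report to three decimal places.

predicted reliability = 0.921

Length factor m = 8/3 = 2.6667
α' = m·α / (1 + (m−1)·α)
   = 8/3 × 0.813 / (1 + (8/3 − 1) × 0.813)
   = 2.1680 / 2.3550 = 0.921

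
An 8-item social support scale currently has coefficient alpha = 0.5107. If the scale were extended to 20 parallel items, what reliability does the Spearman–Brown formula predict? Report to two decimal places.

Length factor m = 20/8 = 2.5000
α' = m·α / (1 + (m−1)·α)
   = 20/8 × 0.5107 / (1 + (20/8 − 1) × 0.5107)
   = 1.2768 / 1.7661 = 0.72

predicted reliability = 0.72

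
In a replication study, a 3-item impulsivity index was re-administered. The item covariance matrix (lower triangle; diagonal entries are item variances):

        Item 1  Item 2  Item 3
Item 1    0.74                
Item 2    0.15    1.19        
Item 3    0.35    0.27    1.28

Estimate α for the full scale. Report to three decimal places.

ΣVar(i) = 0.74 + 1.19 + 1.28 = 3.21
Sum of the distinct covariances = 0.77
σ²_T = 3.21 + 2 × 0.77 = 4.75
α = (k/(k−1))·(1 − ΣVar(i)/σ²_T) = (3/2)·(1 − 3.21/4.75) = 0.486

α = 0.486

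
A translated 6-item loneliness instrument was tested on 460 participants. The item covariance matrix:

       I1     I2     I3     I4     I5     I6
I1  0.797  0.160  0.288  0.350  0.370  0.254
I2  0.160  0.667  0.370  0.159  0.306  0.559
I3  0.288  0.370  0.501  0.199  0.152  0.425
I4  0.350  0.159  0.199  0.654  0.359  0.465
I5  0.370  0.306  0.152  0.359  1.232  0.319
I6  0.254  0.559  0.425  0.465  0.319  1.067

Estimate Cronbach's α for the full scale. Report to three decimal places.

α = 0.790

sum of item variances = 0.797 + 0.667 + 0.501 + 0.654 + 1.232 + 1.067 = 4.918
Sum of off-diagonal covariances = 4.735
total variance = 4.918 + 2 × 4.735 = 14.388
α = (k/(k−1))·(1 − sum of item variances/total variance) = (6/5)·(1 − 4.918/14.388) = 0.790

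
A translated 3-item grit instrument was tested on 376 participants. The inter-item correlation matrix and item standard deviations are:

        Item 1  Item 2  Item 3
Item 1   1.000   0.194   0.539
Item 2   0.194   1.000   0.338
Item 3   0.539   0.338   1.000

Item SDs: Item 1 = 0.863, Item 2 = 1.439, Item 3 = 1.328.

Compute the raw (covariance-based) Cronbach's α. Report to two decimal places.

α = 0.59

Σσ²ᵢ = 0.863² + 1.439² + 1.328² = 4.5791
Covariances σ_ij = r_ij · s_i · s_j:
  σ(Item 1,Item 2) = 0.194 × 0.863 × 1.439 = 0.2409
  σ(Item 1,Item 3) = 0.539 × 0.863 × 1.328 = 0.6177
  σ(Item 2,Item 3) = 0.338 × 1.439 × 1.328 = 0.6459
σ²_T = Σσ²ᵢ + 2·Σσ_ij = 4.5791 + 2 × 1.5045 = 7.5881
α = (3/2)·(1 − 4.5791/7.5881) = 0.59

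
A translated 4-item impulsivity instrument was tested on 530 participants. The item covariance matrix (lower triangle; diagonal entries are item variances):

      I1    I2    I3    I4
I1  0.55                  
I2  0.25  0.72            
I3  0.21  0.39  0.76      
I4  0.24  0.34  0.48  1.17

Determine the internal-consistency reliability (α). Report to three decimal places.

sum of item variances = 0.55 + 0.72 + 0.76 + 1.17 = 3.20
Σ_{i<j} σ_ij = 1.91
Var(T) = 3.20 + 2 × 1.91 = 7.02
α = (k/(k−1))·(1 − sum of item variances/Var(T)) = (4/3)·(1 − 3.20/7.02) = 0.726

α = 0.726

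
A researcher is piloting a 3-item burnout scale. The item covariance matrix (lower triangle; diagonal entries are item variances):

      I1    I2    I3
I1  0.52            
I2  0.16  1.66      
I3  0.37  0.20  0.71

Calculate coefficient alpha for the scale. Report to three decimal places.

Σσ²ᵢ = 0.52 + 1.66 + 0.71 = 2.89
Σ_{i<j} σ_ij = 0.73
Var(T) = 2.89 + 2 × 0.73 = 4.35
α = (k/(k−1))·(1 − Σσ²ᵢ/Var(T)) = (3/2)·(1 − 2.89/4.35) = 0.503

coefficient alpha = 0.503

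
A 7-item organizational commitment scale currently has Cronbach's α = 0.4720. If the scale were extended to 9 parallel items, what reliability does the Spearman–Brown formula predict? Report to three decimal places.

predicted reliability = 0.535

Length factor m = 9/7 = 1.2857
α' = m·α / (1 + (m−1)·α)
   = 9/7 × 0.4720 / (1 + (9/7 − 1) × 0.4720)
   = 0.6069 / 1.1349 = 0.535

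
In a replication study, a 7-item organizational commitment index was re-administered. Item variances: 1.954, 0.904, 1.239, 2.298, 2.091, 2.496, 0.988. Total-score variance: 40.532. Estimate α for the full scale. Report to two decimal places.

ΣVar(i) = 1.954 + 0.904 + 1.239 + 2.298 + 2.091 + 2.496 + 0.988 = 11.970
α = (k/(k−1))·(1 − ΣVar(i)/σ²_T) = (7/6)·(1 − 11.970/40.532) = 0.82

α = 0.82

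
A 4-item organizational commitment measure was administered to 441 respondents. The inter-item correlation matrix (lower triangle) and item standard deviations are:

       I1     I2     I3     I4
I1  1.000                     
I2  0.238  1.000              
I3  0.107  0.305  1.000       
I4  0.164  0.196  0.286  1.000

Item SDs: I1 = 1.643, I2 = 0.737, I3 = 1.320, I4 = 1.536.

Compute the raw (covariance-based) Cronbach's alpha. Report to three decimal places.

Σσ²ᵢ = 1.643² + 0.737² + 1.320² + 1.536² = 7.3443
Covariances σ_ij = r_ij · s_i · s_j:
  σ(I1,I2) = 0.238 × 1.643 × 0.737 = 0.2882
  σ(I1,I3) = 0.107 × 1.643 × 1.320 = 0.2321
  σ(I1,I4) = 0.164 × 1.643 × 1.536 = 0.4139
  σ(I2,I3) = 0.305 × 0.737 × 1.320 = 0.2967
  σ(I2,I4) = 0.196 × 0.737 × 1.536 = 0.2219
  σ(I3,I4) = 0.286 × 1.320 × 1.536 = 0.5799
σ²_T = Σσ²ᵢ + 2·Σσ_ij = 7.3443 + 2 × 2.0327 = 11.4097
α = (4/3)·(1 − 7.3443/11.4097) = 0.475

α = 0.475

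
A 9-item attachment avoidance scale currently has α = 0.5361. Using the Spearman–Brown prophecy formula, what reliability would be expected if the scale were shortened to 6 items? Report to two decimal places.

Length factor m = 6/9 = 0.6667
α' = m·α / (1 − (1−m)·α)
   = 6/9 × 0.5361 / (1 − (1 − 6/9) × 0.5361)
   = 0.3574 / 0.8213 = 0.44

predicted reliability = 0.44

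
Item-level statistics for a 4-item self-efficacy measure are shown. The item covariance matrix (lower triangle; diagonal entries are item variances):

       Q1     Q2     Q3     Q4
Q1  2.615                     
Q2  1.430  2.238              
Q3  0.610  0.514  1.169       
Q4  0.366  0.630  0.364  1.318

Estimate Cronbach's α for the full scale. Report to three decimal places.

Cronbach's α = 0.688

Σσᵢ² = 2.615 + 2.238 + 1.169 + 1.318 = 7.340
Σ_{i<j} σ_ij = 3.914
σ²_T = 7.340 + 2 × 3.914 = 15.168
α = (k/(k−1))·(1 − Σσᵢ²/σ²_T) = (4/3)·(1 − 7.340/15.168) = 0.688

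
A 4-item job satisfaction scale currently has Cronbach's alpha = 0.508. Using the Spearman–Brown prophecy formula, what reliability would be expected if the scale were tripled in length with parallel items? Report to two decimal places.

predicted reliability = 0.76

Length factor m = 3
α' = m·α / (1 + (m−1)·α)
   = 3 × 0.508 / (1 + (3 − 1) × 0.508)
   = 1.5240 / 2.0160 = 0.76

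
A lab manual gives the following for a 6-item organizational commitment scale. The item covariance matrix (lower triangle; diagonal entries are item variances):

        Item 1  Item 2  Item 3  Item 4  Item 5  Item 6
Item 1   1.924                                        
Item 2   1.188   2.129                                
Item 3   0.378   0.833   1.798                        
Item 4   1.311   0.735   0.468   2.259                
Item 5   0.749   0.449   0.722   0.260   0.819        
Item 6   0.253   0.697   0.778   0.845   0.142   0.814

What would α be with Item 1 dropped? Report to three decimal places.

Remaining items: Item 2, Item 3, Item 4, Item 5, Item 6 (k = 5).
sum of item variances = 2.129 + 1.798 + 2.259 + 0.819 + 0.814 = 7.819
σ²_total = 7.819 + 2 × 5.929 = 19.677
α (item deleted) = (5/4)·(1 − 7.819/19.677) = 0.753

α = 0.753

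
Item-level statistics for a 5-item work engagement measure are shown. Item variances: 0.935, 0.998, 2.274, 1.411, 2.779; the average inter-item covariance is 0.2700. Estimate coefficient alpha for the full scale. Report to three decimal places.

α = 0.489

sum of item variances = 0.935 + 0.998 + 2.274 + 1.411 + 2.779 = 8.397
Sum of the 10 distinct covariances = 10 × 0.2700 = 2.7000
σ²_total = sum of item variances + 2·Σcov = 8.397 + 2 × 2.7000 = 13.7970
α = (5/4)·(1 − 8.397/13.7970) = 0.489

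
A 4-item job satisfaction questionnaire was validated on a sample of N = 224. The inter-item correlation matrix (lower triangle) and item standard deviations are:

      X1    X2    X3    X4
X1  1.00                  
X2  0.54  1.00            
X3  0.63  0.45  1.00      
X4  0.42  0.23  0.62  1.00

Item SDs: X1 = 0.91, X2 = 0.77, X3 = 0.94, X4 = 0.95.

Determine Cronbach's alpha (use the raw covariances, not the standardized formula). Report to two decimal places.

Cronbach's alpha = 0.79

Σσ²ᵢ = 0.91² + 0.77² + 0.94² + 0.95² = 3.2071
Covariances σ_ij = r_ij · s_i · s_j:
  σ(X1,X2) = 0.54 × 0.91 × 0.77 = 0.3784
  σ(X1,X3) = 0.63 × 0.91 × 0.94 = 0.5389
  σ(X1,X4) = 0.42 × 0.91 × 0.95 = 0.3631
  σ(X2,X3) = 0.45 × 0.77 × 0.94 = 0.3257
  σ(X2,X4) = 0.23 × 0.77 × 0.95 = 0.1682
  σ(X3,X4) = 0.62 × 0.94 × 0.95 = 0.5537
σ²_T = Σσ²ᵢ + 2·Σσ_ij = 3.2071 + 2 × 2.3280 = 7.8631
α = (4/3)·(1 − 3.2071/7.8631) = 0.79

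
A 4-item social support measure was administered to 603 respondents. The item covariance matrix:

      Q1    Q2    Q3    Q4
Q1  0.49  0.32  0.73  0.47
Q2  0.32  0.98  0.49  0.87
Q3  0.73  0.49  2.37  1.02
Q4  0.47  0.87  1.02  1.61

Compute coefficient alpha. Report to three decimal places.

Σσ²ᵢ = 0.49 + 0.98 + 2.37 + 1.61 = 5.45
Sum of off-diagonal covariances = 3.90
total variance = 5.45 + 2 × 3.90 = 13.25
α = (k/(k−1))·(1 − Σσ²ᵢ/total variance) = (4/3)·(1 − 5.45/13.25) = 0.785

α = 0.785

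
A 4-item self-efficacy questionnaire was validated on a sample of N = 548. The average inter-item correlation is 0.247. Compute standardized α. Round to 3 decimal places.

α = 0.567

Standardized α = k·r̄ / (1 + (k−1)·r̄) = 4 × 0.247 / (1 + 3 × 0.247)
  = 0.9880 / 1.7410 = 0.567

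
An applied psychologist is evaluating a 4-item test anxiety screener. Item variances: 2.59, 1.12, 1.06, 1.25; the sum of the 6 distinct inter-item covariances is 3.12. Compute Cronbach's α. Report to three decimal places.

Cronbach's α = 0.679

Σσᵢ² = 2.59 + 1.12 + 1.06 + 1.25 = 6.02
Sum of distinct covariances = 3.12
σ²_total = Σσᵢ² + 2·Σcov = 6.02 + 2 × 3.12 = 12.26
α = (4/3)·(1 − 6.02/12.26) = 0.679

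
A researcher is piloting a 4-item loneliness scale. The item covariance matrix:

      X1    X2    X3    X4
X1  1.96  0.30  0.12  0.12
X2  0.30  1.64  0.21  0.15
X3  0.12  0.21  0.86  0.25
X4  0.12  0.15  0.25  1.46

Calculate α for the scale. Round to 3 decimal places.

ΣVar(i) = 1.96 + 1.64 + 0.86 + 1.46 = 5.92
Sum of off-diagonal covariances = 1.15
total variance = 5.92 + 2 × 1.15 = 8.22
α = (k/(k−1))·(1 − ΣVar(i)/total variance) = (4/3)·(1 − 5.92/8.22) = 0.373

α = 0.373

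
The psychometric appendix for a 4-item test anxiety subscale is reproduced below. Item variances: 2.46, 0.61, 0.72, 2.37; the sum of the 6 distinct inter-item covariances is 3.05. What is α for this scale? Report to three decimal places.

sum of item variances = 2.46 + 0.61 + 0.72 + 2.37 = 6.16
Sum of distinct covariances = 3.05
Var(T) = sum of item variances + 2·Σcov = 6.16 + 2 × 3.05 = 12.26
α = (4/3)·(1 − 6.16/12.26) = 0.663

α = 0.663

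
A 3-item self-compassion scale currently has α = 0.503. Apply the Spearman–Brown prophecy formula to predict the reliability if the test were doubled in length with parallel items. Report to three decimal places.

predicted reliability = 0.669

Length factor m = 2
α' = m·α / (1 + (m−1)·α)
   = 2 × 0.503 / (1 + (2 − 1) × 0.503)
   = 1.0060 / 1.5030 = 0.669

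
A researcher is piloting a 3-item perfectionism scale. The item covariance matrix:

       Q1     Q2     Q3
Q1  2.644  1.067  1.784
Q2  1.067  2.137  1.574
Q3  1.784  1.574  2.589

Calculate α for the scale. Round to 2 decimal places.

α = 0.82

ΣVar(i) = 2.644 + 2.137 + 2.589 = 7.370
Sum of off-diagonal covariances = 4.425
σ²_T = 7.370 + 2 × 4.425 = 16.220
α = (k/(k−1))·(1 − ΣVar(i)/σ²_T) = (3/2)·(1 − 7.370/16.220) = 0.82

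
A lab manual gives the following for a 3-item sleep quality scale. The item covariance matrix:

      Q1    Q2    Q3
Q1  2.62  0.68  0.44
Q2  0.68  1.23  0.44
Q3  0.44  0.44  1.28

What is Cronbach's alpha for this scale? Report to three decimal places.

Σσ²ᵢ = 2.62 + 1.23 + 1.28 = 5.13
Sum of off-diagonal covariances = 1.56
σ²_total = 5.13 + 2 × 1.56 = 8.25
α = (k/(k−1))·(1 − Σσ²ᵢ/σ²_total) = (3/2)·(1 − 5.13/8.25) = 0.567

α = 0.567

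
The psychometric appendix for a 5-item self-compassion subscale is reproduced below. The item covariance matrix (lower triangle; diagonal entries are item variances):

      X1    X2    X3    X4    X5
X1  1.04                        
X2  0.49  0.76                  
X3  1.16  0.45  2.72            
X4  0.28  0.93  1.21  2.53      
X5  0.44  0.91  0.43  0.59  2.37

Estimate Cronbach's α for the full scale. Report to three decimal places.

Σσᵢ² = 1.04 + 0.76 + 2.72 + 2.53 + 2.37 = 9.42
Sum of off-diagonal covariances = 6.89
total variance = 9.42 + 2 × 6.89 = 23.20
α = (k/(k−1))·(1 − Σσᵢ²/total variance) = (5/4)·(1 − 9.42/23.20) = 0.742

Cronbach's α = 0.742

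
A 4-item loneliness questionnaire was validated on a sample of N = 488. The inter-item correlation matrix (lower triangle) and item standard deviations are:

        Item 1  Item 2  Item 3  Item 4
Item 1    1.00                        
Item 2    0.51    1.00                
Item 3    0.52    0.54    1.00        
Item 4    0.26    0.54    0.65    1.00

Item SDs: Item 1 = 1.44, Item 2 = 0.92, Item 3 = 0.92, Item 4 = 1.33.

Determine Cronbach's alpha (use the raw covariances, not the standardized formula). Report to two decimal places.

Σσ²ᵢ = 1.44² + 0.92² + 0.92² + 1.33² = 5.5353
Covariances σ_ij = r_ij · s_i · s_j:
  σ(Item 1,Item 2) = 0.51 × 1.44 × 0.92 = 0.6756
  σ(Item 1,Item 3) = 0.52 × 1.44 × 0.92 = 0.6889
  σ(Item 1,Item 4) = 0.26 × 1.44 × 1.33 = 0.4980
  σ(Item 2,Item 3) = 0.54 × 0.92 × 0.92 = 0.4571
  σ(Item 2,Item 4) = 0.54 × 0.92 × 1.33 = 0.6607
  σ(Item 3,Item 4) = 0.65 × 0.92 × 1.33 = 0.7953
σ²_T = Σσ²ᵢ + 2·Σσ_ij = 5.5353 + 2 × 3.7756 = 13.0865
α = (4/3)·(1 − 5.5353/13.0865) = 0.77

α = 0.77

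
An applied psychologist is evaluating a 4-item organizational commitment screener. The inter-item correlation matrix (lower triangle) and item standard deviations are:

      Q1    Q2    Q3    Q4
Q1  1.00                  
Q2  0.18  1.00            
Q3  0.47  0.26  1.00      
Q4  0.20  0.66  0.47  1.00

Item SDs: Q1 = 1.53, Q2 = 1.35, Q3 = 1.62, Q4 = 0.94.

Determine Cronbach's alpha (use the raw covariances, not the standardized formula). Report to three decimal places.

α = 0.676

Σσ²ᵢ = 1.53² + 1.35² + 1.62² + 0.94² = 7.6714
Covariances σ_ij = r_ij · s_i · s_j:
  σ(Q1,Q2) = 0.18 × 1.53 × 1.35 = 0.3718
  σ(Q1,Q3) = 0.47 × 1.53 × 1.62 = 1.1649
  σ(Q1,Q4) = 0.20 × 1.53 × 0.94 = 0.2876
  σ(Q2,Q3) = 0.26 × 1.35 × 1.62 = 0.5686
  σ(Q2,Q4) = 0.66 × 1.35 × 0.94 = 0.8375
  σ(Q3,Q4) = 0.47 × 1.62 × 0.94 = 0.7157
σ²_T = Σσ²ᵢ + 2·Σσ_ij = 7.6714 + 2 × 3.9461 = 15.5636
α = (4/3)·(1 − 7.6714/15.5636) = 0.676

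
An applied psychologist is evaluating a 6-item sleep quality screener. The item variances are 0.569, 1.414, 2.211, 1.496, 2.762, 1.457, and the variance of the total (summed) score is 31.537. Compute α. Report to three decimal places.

α = 0.823

sum of item variances = 0.569 + 1.414 + 2.211 + 1.496 + 2.762 + 1.457 = 9.909
α = (k/(k−1))·(1 − sum of item variances/σ²_total) = (6/5)·(1 − 9.909/31.537) = 0.823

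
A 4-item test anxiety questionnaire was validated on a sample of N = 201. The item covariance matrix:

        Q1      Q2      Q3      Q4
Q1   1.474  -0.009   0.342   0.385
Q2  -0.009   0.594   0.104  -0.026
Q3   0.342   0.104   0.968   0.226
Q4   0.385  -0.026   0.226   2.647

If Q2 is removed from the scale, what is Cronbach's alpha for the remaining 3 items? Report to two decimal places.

Remaining items: Q1, Q3, Q4 (k = 3).
sum of item variances = 1.474 + 0.968 + 2.647 = 5.089
Var(T) = 5.089 + 2 × 0.953 = 6.995
α (item deleted) = (3/2)·(1 − 5.089/6.995) = 0.41

α = 0.41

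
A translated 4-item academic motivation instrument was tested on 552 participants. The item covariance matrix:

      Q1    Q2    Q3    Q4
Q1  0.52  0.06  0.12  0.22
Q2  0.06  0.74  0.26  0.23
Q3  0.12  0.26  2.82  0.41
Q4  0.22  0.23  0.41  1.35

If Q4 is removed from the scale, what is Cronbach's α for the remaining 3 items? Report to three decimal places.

α = 0.266

Remaining items: Q1, Q2, Q3 (k = 3).
ΣVar(i) = 0.52 + 0.74 + 2.82 = 4.08
σ²_total = 4.08 + 2 × 0.44 = 4.96
α (item deleted) = (3/2)·(1 − 4.08/4.96) = 0.266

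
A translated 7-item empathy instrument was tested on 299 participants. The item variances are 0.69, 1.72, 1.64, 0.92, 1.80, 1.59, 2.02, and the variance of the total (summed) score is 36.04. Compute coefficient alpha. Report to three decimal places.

α = 0.831

Σσᵢ² = 0.69 + 1.72 + 1.64 + 0.92 + 1.80 + 1.59 + 2.02 = 10.38
α = (k/(k−1))·(1 − Σσᵢ²/σ²_T) = (7/6)·(1 − 10.38/36.04) = 0.831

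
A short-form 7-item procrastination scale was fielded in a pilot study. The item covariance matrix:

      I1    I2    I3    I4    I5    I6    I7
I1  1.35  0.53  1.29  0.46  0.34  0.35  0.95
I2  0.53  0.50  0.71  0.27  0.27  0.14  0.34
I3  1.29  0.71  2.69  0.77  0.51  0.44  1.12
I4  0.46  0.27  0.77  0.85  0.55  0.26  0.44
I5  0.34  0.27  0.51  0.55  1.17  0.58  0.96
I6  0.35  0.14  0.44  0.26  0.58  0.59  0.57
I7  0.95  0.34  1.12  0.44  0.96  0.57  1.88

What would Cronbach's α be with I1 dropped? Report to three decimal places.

Remaining items: I2, I3, I4, I5, I6, I7 (k = 6).
Σσᵢ² = 0.50 + 2.69 + 0.85 + 1.17 + 0.59 + 1.88 = 7.68
σ²_T = 7.68 + 2 × 7.93 = 23.54
α (item deleted) = (6/5)·(1 − 7.68/23.54) = 0.808

Cronbach's α = 0.808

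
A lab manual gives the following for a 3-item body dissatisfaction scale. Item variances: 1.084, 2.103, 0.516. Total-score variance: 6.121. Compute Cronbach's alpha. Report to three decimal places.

sum of item variances = 1.084 + 2.103 + 0.516 = 3.703
α = (k/(k−1))·(1 − sum of item variances/total variance) = (3/2)·(1 − 3.703/6.121) = 0.593

Cronbach's alpha = 0.593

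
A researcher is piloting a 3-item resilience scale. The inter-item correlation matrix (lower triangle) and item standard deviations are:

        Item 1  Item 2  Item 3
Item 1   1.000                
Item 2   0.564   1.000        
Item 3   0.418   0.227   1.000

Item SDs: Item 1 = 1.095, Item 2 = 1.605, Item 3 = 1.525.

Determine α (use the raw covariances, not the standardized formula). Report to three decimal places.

α = 0.636

Σσ²ᵢ = 1.095² + 1.605² + 1.525² = 6.1007
Covariances σ_ij = r_ij · s_i · s_j:
  σ(Item 1,Item 2) = 0.564 × 1.095 × 1.605 = 0.9912
  σ(Item 1,Item 3) = 0.418 × 1.095 × 1.525 = 0.6980
  σ(Item 2,Item 3) = 0.227 × 1.605 × 1.525 = 0.5556
σ²_T = Σσ²ᵢ + 2·Σσ_ij = 6.1007 + 2 × 2.2448 = 10.5903
α = (3/2)·(1 − 6.1007/10.5903) = 0.636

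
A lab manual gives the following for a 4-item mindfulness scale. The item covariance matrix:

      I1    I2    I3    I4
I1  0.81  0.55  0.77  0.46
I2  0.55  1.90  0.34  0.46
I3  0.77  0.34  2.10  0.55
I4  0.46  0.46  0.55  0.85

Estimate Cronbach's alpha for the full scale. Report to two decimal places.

α = 0.70

sum of item variances = 0.81 + 1.90 + 2.10 + 0.85 = 5.66
Sum of the distinct covariances = 3.13
σ²_total = 5.66 + 2 × 3.13 = 11.92
α = (k/(k−1))·(1 − sum of item variances/σ²_total) = (4/3)·(1 − 5.66/11.92) = 0.70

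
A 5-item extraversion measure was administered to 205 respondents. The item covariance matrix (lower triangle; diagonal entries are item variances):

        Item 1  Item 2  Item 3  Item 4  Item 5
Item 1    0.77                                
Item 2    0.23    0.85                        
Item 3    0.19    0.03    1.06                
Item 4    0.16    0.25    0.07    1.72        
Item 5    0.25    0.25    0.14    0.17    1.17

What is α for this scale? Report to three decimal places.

α = 0.481

sum of item variances = 0.77 + 0.85 + 1.06 + 1.72 + 1.17 = 5.57
Sum of the distinct covariances = 1.74
total variance = 5.57 + 2 × 1.74 = 9.05
α = (k/(k−1))·(1 − sum of item variances/total variance) = (5/4)·(1 − 5.57/9.05) = 0.481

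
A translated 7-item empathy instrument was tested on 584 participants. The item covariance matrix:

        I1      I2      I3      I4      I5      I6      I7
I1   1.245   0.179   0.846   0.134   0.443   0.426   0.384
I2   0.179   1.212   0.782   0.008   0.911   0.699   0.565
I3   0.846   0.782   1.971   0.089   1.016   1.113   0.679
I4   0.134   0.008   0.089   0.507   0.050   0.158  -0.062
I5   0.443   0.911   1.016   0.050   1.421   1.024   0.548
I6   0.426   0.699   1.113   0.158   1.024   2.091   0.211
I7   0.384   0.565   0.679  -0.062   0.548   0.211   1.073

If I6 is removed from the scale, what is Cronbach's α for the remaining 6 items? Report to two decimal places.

α = 0.77

Remaining items: I1, I2, I3, I4, I5, I7 (k = 6).
sum of item variances = 1.245 + 1.212 + 1.971 + 0.507 + 1.421 + 1.073 = 7.429
σ²_T = 7.429 + 2 × 6.572 = 20.573
α (item deleted) = (6/5)·(1 − 7.429/20.573) = 0.77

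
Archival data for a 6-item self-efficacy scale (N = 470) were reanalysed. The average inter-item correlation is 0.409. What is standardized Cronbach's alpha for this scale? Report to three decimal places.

Standardized α = k·r̄ / (1 + (k−1)·r̄) = 6 × 0.409 / (1 + 5 × 0.409)
  = 2.4540 / 3.0450 = 0.806

standardized Cronbach's alpha = 0.806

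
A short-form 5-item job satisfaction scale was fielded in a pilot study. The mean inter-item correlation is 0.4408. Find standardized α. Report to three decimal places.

Standardized α = k·r̄ / (1 + (k−1)·r̄) = 5 × 0.4408 / (1 + 4 × 0.4408)
  = 2.2040 / 2.7632 = 0.798

α = 0.798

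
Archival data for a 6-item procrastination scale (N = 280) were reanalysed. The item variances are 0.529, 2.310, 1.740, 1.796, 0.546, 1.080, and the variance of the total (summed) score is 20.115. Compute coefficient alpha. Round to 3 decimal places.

α = 0.723

Σσ²ᵢ = 0.529 + 2.310 + 1.740 + 1.796 + 0.546 + 1.080 = 8.001
α = (k/(k−1))·(1 − Σσ²ᵢ/σ²_total) = (6/5)·(1 − 8.001/20.115) = 0.723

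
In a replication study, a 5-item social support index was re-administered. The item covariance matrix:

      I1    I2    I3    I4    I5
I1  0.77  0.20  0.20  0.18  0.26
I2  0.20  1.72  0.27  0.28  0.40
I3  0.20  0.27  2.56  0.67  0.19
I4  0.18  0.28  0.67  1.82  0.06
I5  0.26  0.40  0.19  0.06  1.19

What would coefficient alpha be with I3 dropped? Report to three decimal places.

Remaining items: I1, I2, I4, I5 (k = 4).
Σσ²ᵢ = 0.77 + 1.72 + 1.82 + 1.19 = 5.50
total variance = 5.50 + 2 × 1.38 = 8.26
α (item deleted) = (4/3)·(1 − 5.50/8.26) = 0.446

coefficient alpha = 0.446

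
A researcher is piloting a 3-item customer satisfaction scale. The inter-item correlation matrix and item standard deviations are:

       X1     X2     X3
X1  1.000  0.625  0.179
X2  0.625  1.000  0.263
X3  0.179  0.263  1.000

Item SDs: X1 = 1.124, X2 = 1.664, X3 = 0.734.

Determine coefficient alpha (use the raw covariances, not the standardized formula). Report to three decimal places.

Σσ²ᵢ = 1.124² + 1.664² + 0.734² = 4.5710
Covariances σ_ij = r_ij · s_i · s_j:
  σ(X1,X2) = 0.625 × 1.124 × 1.664 = 1.1690
  σ(X1,X3) = 0.179 × 1.124 × 0.734 = 0.1477
  σ(X2,X3) = 0.263 × 1.664 × 0.734 = 0.3212
σ²_T = Σσ²ᵢ + 2·Σσ_ij = 4.5710 + 2 × 1.6379 = 7.8468
α = (3/2)·(1 − 4.5710/7.8468) = 0.626

α = 0.626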